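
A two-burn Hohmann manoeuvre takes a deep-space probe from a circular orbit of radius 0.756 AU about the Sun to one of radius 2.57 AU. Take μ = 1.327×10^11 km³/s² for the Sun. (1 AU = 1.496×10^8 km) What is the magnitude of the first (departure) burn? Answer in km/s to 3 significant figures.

In km: r₁ = 0.756 × 1.496×10^8 = 1.130976×10^8 km; r₂ = 2.57 × 1.496×10^8 = 3.84472×10^8 km.
Transfer-ellipse semi-major axis a_t = (r₁ + r₂)/2 = (1.130976×10^8 + 3.84472×10^8)/2 = 2.487848×10^8 km.
On the circular orbit at r = 1.130976×10^8 km, v_c = √(μ/r) = 34.25380 km/s.
Transfer-orbit speed at the same r (vis-viva, a = a_t): v_t = √[μ(2/r − 1/a_t)] = 42.58231 km/s.
Δv₁ = |v_t − v_c| = |42.58231 − 34.25380| = 8.329 km/s.

Δv₁ = 8.33 km/s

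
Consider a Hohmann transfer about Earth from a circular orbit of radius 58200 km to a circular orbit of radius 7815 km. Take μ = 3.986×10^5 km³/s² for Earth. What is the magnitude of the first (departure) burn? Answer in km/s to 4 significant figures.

The Hohmann ellipse has a_t = (r₁ + r₂)/2 = 33007.5 km.
Circular speed at r = 58200 km: v_c = √(μ/r) = 2.617 km/s.
Vis-viva on the transfer ellipse at r = 58200 km gives v_t = √[μ(2/r − 1/a_t)] = 1.273 km/s.
Δv₁ = |v_t − v_c| = |1.273 − 2.617| = 1.344 km/s.

Δv₁ = 1.344 km/s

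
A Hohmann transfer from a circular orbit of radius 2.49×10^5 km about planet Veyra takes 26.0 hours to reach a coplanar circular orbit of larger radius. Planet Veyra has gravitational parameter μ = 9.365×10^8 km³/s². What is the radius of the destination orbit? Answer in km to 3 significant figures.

Transfer time t = 26.0 hours = 93600 s, and t = π√(a_t³/μ).
So a_t = (μ t²/π²)^(1/3) = (9.365×10^8 × (93600)² / π²)^(1/3) = 9.4027×10^5 km.
Since a_t = (r₁ + r₂)/2, r₂ = 2a_t − r₁ = 2×9.4027×10^5 − 2.490×10^5 = 1.63154×10^6 km.

r₂ = 1.63×10^6 km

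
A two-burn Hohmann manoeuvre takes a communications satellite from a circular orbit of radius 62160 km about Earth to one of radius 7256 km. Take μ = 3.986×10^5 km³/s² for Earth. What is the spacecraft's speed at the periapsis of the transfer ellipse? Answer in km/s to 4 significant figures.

v = 9.919 km/s

The Hohmann ellipse has a_t = (r₁ + r₂)/2 = 34708 km.
At periapsis, r = 7256 km.
From the vis-viva equation, v = √[μ(2/r − 1/a_t)] = 9.919 km/s.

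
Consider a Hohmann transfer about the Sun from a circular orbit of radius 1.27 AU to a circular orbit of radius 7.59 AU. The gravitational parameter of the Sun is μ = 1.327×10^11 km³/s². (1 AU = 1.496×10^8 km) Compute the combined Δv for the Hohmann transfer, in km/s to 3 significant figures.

Δv = 13.2 km/s

In km: r₁ = 1.27 × 1.496×10^8 = 1.89992×10^8 km; r₂ = 7.59 × 1.496×10^8 = 1.135464×10^9 km.
Semi-major axis of the transfer orbit: a_t = (1.89992×10^8 + 1.135464×10^9)/2 = 6.62728×10^8 km.
Circular speed at r₁: v₁ = √(μ/r₁) = √(1.327×10^11/1.89992×10^8) = 26.428 km/s.
On the transfer ellipse at r₁, vis-viva gives v_p = √[μ(2/r₁ − 1/a_t)] = 34.593 km/s.
First burn Δv₁ = |v_p − v₁| = 8.165 km/s.
Circular speed at r₂: v₂ = √(μ/r₂) = 10.81 km/s.
Transfer-orbit speed at r₂: v_a = √[μ(2/r₂ − 1/a_t)] = 5.788 km/s.
Second burn Δv₂ = |v₂ − v_a| = 5.022 km/s.
Δv = Δv₁ + Δv₂ = 8.165 + 5.022 = 13.19 km/s.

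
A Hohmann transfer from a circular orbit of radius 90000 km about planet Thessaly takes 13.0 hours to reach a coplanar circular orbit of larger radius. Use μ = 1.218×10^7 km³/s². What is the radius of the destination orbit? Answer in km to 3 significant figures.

r₂ = 1.89×10^5 km

Transfer time t = 13.0 hours = 46800 s, and t = π√(a_t³/μ).
So a_t = (μ t²/π²)^(1/3) = (1.218×10^7 × (46800)² / π²)^(1/3) = 1.3930×10^5 km.
Since a_t = (r₁ + r₂)/2, r₂ = 2a_t − r₁ = 2×1.3930×10^5 − 90000 = 1.886×10^5 km.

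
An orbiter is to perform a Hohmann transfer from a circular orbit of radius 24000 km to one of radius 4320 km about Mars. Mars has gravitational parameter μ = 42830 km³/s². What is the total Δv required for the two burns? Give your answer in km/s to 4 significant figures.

Δv = 1.549 km/s

Transfer-ellipse semi-major axis a_t = (r₁ + r₂)/2 = (24000 + 4320)/2 = 14160 km.
At r₁ the circular-orbit speed is v₁ = √(μ/r₁) = 1.3359 km/s.
Transfer-orbit speed at r₁ (v² = μ(2/r − 1/a)): v_a = √[μ(2/r₁ − 1/a_t)] = 0.73787 km/s.
First burn Δv₁ = |v_a − v₁| = 0.5980 km/s.
Circular speed at r₂: v₂ = √(μ/r₂) = 3.1487 km/s.
Transfer-orbit speed at r₂: v_p = √[μ(2/r₂ − 1/a_t)] = 4.0993 km/s.
Second burn Δv₂ = |v₂ − v_p| = 0.9506 km/s.
Δv = Δv₁ + Δv₂ = 0.5980 + 0.9506 = 1.549 km/s.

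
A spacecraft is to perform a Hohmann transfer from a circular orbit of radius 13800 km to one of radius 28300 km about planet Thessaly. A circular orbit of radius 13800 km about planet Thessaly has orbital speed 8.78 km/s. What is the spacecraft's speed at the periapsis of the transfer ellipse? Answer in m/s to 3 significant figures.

From the circular-orbit relation v² = μ/r at r = 13800 km: μ = v²r = (8.78)² × 13800 = 1.06382×10^6 km³/s².
Transfer-ellipse semi-major axis a_t = (r₁ + r₂)/2 = (13800 + 28300)/2 = 21050 km.
The periapsis of the transfer ellipse is at r = 13800 km.
From the vis-viva equation, v = √[μ(2/r − 1/a_t)] = 10.18 km/s.

v = 10200 m/s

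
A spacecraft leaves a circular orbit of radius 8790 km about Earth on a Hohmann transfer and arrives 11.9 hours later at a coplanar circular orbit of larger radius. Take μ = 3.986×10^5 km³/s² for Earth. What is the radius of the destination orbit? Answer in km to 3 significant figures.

r₂ = 75200 km

Transfer time t = 11.9 hours = 42840 s, and t = π√(a_t³/μ).
So a_t = (μ t²/π²)^(1/3) = (3.986×10^5 × (42840)² / π²)^(1/3) = 42006 km.
Since a_t = (r₁ + r₂)/2, r₂ = 2a_t − r₁ = 2×42006 − 8790 = 75222 km.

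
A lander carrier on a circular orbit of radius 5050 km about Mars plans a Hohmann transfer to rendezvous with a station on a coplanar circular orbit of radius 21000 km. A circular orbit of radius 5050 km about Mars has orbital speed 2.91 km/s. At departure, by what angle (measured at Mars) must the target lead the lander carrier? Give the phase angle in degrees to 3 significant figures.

From the circular-orbit relation v² = μ/r at r = 5050 km: μ = v²r = (2.91)² × 5050 = 42763.9 km³/s².
The Hohmann ellipse has a_t = (r₁ + r₂)/2 = 13025 km.
The half-period of the transfer ellipse is t = π√(a_t³/μ) = 22582.8 s.
Target angular speed ω₂ = √(μ/r₂³) = 6.79532×10^-5 rad/s.
Angle swept by the target during transfer: ω₂·t = 1.53457 rad = 87.92°.
Arrival is 180° from departure on the ellipse, so φ = 180° − 87.92° = 92.1°.

φ = 92.1°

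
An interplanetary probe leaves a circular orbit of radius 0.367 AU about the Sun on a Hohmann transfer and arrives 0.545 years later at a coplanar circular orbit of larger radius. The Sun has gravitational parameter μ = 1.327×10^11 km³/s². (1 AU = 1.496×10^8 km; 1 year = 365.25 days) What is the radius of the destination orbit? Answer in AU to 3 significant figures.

r₂ = 1.75 AU

In km: r₁ = 0.367 × 1.496×10^8 = 5.49032×10^7 km.
Transfer time t = 0.545 years × 365.25 × 86400 s = 1.7198892×10^7 s, and t = π√(a_t³/μ).
So a_t = (μ t²/π²)^(1/3) = (1.327×10^11 × (1.7198892×10^7)² / π²)^(1/3) = 1.5844×10^8 km.
Since a_t = (r₁ + r₂)/2, r₂ = 2a_t − r₁ = 2×1.5844×10^8 − 5.49032×10^7 = 2.619768×10^8 km.
In AU: r₂ = 2.619768×10^8 / 1.496×10^8 = 1.75 AU.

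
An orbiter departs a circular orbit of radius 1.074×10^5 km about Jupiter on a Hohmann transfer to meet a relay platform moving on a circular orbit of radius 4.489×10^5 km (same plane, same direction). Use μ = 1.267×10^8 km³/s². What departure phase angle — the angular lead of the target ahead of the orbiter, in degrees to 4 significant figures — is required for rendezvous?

Semi-major axis of the transfer orbit: a_t = (1.074×10^5 + 4.489×10^5)/2 = 2.7815×10^5 km.
Transfer time t = π√(a_t³/μ) = 40943 s.
Target angular speed ω₂ = √(μ/r₂³) = 3.7425×10^-5 rad/s.
Angle swept by the target during transfer: ω₂·t = 1.5323 rad = 87.79°.
The orbiter traverses 180° on the transfer ellipse, so the target must lead by 180° − 87.79° = 92.21°.

φ = 92.21°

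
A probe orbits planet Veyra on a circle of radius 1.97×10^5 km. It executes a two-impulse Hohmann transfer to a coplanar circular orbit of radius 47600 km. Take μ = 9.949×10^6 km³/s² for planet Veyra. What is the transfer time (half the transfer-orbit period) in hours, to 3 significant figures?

The Hohmann ellipse has a_t = (r₁ + r₂)/2 = 1.223×10^5 km.
By Kepler's third law the transfer-orbit period is T = 2π√(a_t³/μ), so t = T/2 = 42600 s.
Converting: 42600 s ÷ 3600 s/hour = 11.8 hours.

t = 11.8 hours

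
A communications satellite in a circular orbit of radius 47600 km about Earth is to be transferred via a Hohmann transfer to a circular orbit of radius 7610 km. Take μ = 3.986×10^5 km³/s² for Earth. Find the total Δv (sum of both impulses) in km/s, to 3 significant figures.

Transfer-ellipse semi-major axis a_t = (r₁ + r₂)/2 = (47600 + 7610)/2 = 27605 km.
At r₁ the circular-orbit speed is v₁ = √(μ/r₁) = 2.8938 km/s.
Transfer-orbit speed at r₁ (vis-viva equation): v_a = √[μ(2/r₁ − 1/a_t)] = 1.5194 km/s.
First burn Δv₁ = |v_a − v₁| = 1.3744 km/s.
Circular speed at r₂: v₂ = √(μ/r₂) = 7.2373 km/s.
Transfer-orbit speed at r₂: v_p = √[μ(2/r₂ − 1/a_t)] = 9.5036 km/s.
Second burn Δv₂ = |v₂ − v_p| = 2.2663 km/s.
Δv = Δv₁ + Δv₂ = 1.3744 + 2.2663 = 3.641 km/s.

Δv = 3.64 km/s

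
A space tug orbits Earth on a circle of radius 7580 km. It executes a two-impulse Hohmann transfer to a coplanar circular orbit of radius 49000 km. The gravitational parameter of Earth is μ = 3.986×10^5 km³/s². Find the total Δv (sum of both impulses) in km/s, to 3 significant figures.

Δv = 3.67 km/s

Semi-major axis of the transfer orbit: a_t = (7580 + 49000)/2 = 28290 km.
Circular speed at r₁: v₁ = √(μ/r₁) = √(3.986×10^5/7580) = 7.252 km/s.
Transfer-orbit speed at r₁ (vis-viva): v_p = √[μ(2/r₁ − 1/a_t)] = 9.544 km/s.
First burn Δv₁ = |v_p − v₁| = 2.292 km/s.
At r₂, v₂ = √(μ/r₂) = 2.852 km/s.
Transfer-orbit speed at r₂: v_a = √[μ(2/r₂ − 1/a_t)] = 1.476 km/s.
Second burn Δv₂ = |v₂ − v_a| = 1.376 km/s.
Total Δv = Δv₁ + Δv₂ = 3.668 km/s.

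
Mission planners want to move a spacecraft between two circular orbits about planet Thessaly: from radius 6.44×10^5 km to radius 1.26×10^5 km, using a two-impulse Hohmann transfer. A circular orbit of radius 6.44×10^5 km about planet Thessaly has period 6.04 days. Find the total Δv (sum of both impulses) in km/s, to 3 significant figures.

Δv = 8.46 km/s

From Kepler's third law T² = 4π²r³/μ at r = 6.44×10^5 km, T = 6.04 days = 6.04 × 86400 s = 5.21856×10^5 s: μ = 4π²r³/T² = 3.87183×10^7 km³/s².
Transfer-ellipse semi-major axis a_t = (r₁ + r₂)/2 = (6.440×10^5 + 1.260×10^5)/2 = 3.850×10^5 km.
At r₁ the circular-orbit speed is v₁ = √(μ/r₁) = 7.754 km/s.
On the transfer ellipse at r₁, vis-viva gives v_a = √[μ(2/r₁ − 1/a_t)] = 4.436 km/s.
First burn Δv₁ = |v_a − v₁| = 3.318 km/s.
Circular speed at r₂: v₂ = √(μ/r₂) = 17.530 km/s.
Transfer-orbit speed at r₂: v_p = √[μ(2/r₂ − 1/a_t)] = 22.672 km/s.
Second burn Δv₂ = |v₂ − v_p| = 5.142 km/s.
Δv = Δv₁ + Δv₂ = 3.318 + 5.142 = 8.460 km/s.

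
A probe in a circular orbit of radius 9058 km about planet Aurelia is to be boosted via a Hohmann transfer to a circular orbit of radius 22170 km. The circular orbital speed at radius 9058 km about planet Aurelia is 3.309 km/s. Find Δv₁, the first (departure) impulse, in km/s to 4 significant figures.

From the circular-orbit relation v² = μ/r at r = 9058 km: μ = v²r = (3.309)² × 9058 = 99180.4 km³/s².
Semi-major axis of the transfer orbit: a_t = (9058 + 22170)/2 = 15614 km.
On the circular orbit at r = 9058 km, v_c = √(μ/r) = 3.309 km/s.
Vis-viva on the transfer ellipse at r = 9058 km gives v_t = √[μ(2/r − 1/a_t)] = 3.943 km/s.
Δv₁ = |v_t − v_c| = |3.943 − 3.309| = 0.6340 km/s.

Δv₁ = 0.6340 km/s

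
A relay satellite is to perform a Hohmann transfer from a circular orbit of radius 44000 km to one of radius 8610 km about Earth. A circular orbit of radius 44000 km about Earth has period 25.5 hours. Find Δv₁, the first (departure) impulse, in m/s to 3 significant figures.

Δv₁ = 1290 m/s

From Kepler's third law T² = 4π²r³/μ at r = 44000 km, T = 25.5 hours = 25.5 × 3600 s = 91800 s: μ = 4π²r³/T² = 3.99055×10^5 km³/s².
Semi-major axis of the transfer orbit: a_t = (44000 + 8610)/2 = 26305 km.
On the circular orbit at r = 44000 km, v_c = √(μ/r) = 3.012 km/s.
Transfer-orbit speed at the same r (vis-viva, a = a_t): v_t = √[μ(2/r − 1/a_t)] = 1.723 km/s.
Δv₁ = |v_t − v_c| = |1.723 − 3.012| = 1.289 km/s.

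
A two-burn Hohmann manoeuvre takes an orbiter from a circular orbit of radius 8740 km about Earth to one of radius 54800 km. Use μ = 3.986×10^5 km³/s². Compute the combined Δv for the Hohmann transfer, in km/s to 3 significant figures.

Δv = 3.40 km/s

Semi-major axis of the transfer orbit: a_t = (8740 + 54800)/2 = 31770 km.
At r₁ the circular-orbit speed is v₁ = √(μ/r₁) = 6.75325 km/s.
Transfer-orbit speed at r₁ (vis-viva equation): v_p = √[μ(2/r₁ − 1/a_t)] = 8.86941 km/s.
First burn Δv₁ = |v_p − v₁| = 2.1162 km/s.
At r₂, v₂ = √(μ/r₂) = 2.6970 km/s.
Transfer-orbit speed at r₂: v_a = √[μ(2/r₂ − 1/a_t)] = 1.4146 km/s.
Second burn Δv₂ = |v₂ − v_a| = 1.2824 km/s.
Δv = Δv₁ + Δv₂ = 2.1162 + 1.2824 = 3.399 km/s.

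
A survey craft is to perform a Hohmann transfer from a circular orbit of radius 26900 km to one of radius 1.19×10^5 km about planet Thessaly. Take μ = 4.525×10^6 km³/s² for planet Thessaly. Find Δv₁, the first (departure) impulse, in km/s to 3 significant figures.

Δv₁ = 3.60 km/s

Semi-major axis of the transfer orbit: a_t = (26900 + 1.190×10^5)/2 = 72950 km.
Circular speed at r = 26900 km: v_c = √(μ/r) = 12.970 km/s.
Vis-viva on the transfer ellipse at r = 26900 km gives v_t = √[μ(2/r − 1/a_t)] = 16.565 km/s.
Δv₁ = |v_t − v_c| = |16.565 − 12.970| = 3.595 km/s.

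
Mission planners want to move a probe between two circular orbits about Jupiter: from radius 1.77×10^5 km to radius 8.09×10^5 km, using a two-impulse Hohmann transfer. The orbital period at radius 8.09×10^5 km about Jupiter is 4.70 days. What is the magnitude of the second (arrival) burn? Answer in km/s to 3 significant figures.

Δv₂ = 5.02 km/s

From Kepler's third law T² = 4π²r³/μ at r = 8.09×10^5 km, T = 4.70 days = 4.70 × 86400 s = 4.0608×10^5 s: μ = 4π²r³/T² = 1.26760×10^8 km³/s².
Transfer-ellipse semi-major axis a_t = (r₁ + r₂)/2 = (1.770×10^5 + 8.090×10^5)/2 = 4.930×10^5 km.
On the circular orbit at r = 8.090×10^5 km, v_c = √(μ/r) = 12.517 km/s.
Transfer-orbit speed at the same r (vis-viva, a = a_t): v_t = √[μ(2/r − 1/a_t)] = 7.5003 km/s.
Δv₂ = |v_t − v_c| = |7.5003 − 12.517| = 5.017 km/s.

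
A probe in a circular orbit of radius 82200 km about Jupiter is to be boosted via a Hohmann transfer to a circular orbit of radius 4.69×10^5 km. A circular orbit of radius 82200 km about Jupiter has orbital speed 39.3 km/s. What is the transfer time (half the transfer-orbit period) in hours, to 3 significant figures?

From the circular-orbit relation v² = μ/r at r = 82200 km: μ = v²r = (39.3)² × 82200 = 1.26957×10^8 km³/s².
Semi-major axis of the transfer orbit: a_t = (82200 + 4.690×10^5)/2 = 2.756×10^5 km.
By Kepler's third law the transfer-orbit period is T = 2π√(a_t³/μ), so t = T/2 = 40340 s.
Converting: 40340 s ÷ 3600 s/hour = 11.2 hours.

t = 11.2 hours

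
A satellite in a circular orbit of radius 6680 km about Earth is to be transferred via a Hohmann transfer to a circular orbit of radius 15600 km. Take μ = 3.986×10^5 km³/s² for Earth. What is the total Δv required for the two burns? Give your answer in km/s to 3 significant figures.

Δv = 2.56 km/s

Semi-major axis of the transfer orbit: a_t = (6680 + 15600)/2 = 11140 km.
Circular speed at r₁: v₁ = √(μ/r₁) = √(3.986×10^5/6680) = 7.725 km/s.
Transfer-orbit speed at r₁ (vis-viva): v_p = √[μ(2/r₁ − 1/a_t)] = 9.141 km/s.
First burn Δv₁ = |v_p − v₁| = 1.416 km/s.
At r₂, v₂ = √(μ/r₂) = 5.055 km/s.
Transfer-orbit speed at r₂: v_a = √[μ(2/r₂ − 1/a_t)] = 3.914 km/s.
Second burn Δv₂ = |v₂ − v_a| = 1.141 km/s.
Total Δv = Δv₁ + Δv₂ = 2.557 km/s.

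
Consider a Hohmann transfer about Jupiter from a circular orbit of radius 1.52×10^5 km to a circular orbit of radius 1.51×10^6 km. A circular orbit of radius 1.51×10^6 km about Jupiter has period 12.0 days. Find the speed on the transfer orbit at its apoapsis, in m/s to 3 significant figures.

From Kepler's third law T² = 4π²r³/μ at r = 1.51×10^6 km, T = 12.0 days = 12.0 × 86400 s = 1.0368×10^6 s: μ = 4π²r³/T² = 1.26445×10^8 km³/s².
Transfer-ellipse semi-major axis a_t = (r₁ + r₂)/2 = (1.520×10^5 + 1.510×10^6)/2 = 8.310×10^5 km.
The apoapsis of the transfer ellipse is at r = 1.510×10^6 km.
Vis-viva: v = √[μ(2/r − 1/a_t)] = √[1.26445×10^8 × (2/1.510×10^6 − 1/8.310×10^5)] = 3.914 km/s.

v = 3910 m/s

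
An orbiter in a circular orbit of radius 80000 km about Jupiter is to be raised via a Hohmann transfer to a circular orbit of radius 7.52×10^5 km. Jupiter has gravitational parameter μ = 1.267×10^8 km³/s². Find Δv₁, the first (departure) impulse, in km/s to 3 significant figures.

Semi-major axis of the transfer orbit: a_t = (80000 + 7.520×10^5)/2 = 4.160×10^5 km.
Circular speed at r = 80000 km: v_c = √(μ/r) = 39.80 km/s.
Transfer-orbit speed at the same r (vis-viva, a = a_t): v_t = √[μ(2/r − 1/a_t)] = 53.51 km/s.
Δv₁ = |v_t − v_c| = |53.51 − 39.80| = 13.71 km/s.

Δv₁ = 13.7 km/s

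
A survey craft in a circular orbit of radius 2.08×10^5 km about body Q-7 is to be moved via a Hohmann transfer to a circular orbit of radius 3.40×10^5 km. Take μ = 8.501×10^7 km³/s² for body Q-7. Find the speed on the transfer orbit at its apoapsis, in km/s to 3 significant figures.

v = 13.8 km/s

Transfer-ellipse semi-major axis a_t = (r₁ + r₂)/2 = (2.080×10^5 + 3.400×10^5)/2 = 2.740×10^5 km.
The apoapsis of the transfer ellipse is at r = 3.400×10^5 km.
From the vis-viva equation, v = √[μ(2/r − 1/a_t)] = 13.78 km/s.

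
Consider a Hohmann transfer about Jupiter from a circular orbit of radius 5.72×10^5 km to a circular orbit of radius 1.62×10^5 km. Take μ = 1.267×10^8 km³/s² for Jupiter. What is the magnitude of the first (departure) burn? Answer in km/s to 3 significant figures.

Semi-major axis of the transfer orbit: a_t = (5.720×10^5 + 1.620×10^5)/2 = 3.670×10^5 km.
Circular speed at r = 5.720×10^5 km: v_c = √(μ/r) = 14.883 km/s.
Vis-viva on the transfer ellipse at r = 5.720×10^5 km gives v_t = √[μ(2/r − 1/a_t)] = 9.8881 km/s.
Δv₁ = |v_t − v_c| = |9.8881 − 14.883| = 4.995 km/s.

Δv₁ = 4.99 km/s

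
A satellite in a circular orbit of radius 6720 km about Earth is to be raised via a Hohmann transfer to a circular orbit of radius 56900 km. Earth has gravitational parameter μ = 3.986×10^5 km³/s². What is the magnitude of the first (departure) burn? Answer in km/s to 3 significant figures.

Semi-major axis of the transfer orbit: a_t = (6720 + 56900)/2 = 31810 km.
On the circular orbit at r = 6720 km, v_c = √(μ/r) = 7.7017 km/s.
Vis-viva on the transfer ellipse at r = 6720 km gives v_t = √[μ(2/r − 1/a_t)] = 10.301 km/s.
Δv₁ = |v_t − v_c| = |10.301 − 7.7017| = 2.599 km/s.

Δv₁ = 2.60 km/s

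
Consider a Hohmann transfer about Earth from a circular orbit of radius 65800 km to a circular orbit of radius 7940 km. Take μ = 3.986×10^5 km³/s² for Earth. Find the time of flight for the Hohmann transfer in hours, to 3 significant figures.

t = 9.79 hours

Semi-major axis of the transfer orbit: a_t = (65800 + 7940)/2 = 36870 km.
By Kepler's third law the transfer-orbit period is T = 2π√(a_t³/μ), so t = T/2 = 35230 s.
Converting: 35230 s ÷ 3600 s/hour = 9.79 hours.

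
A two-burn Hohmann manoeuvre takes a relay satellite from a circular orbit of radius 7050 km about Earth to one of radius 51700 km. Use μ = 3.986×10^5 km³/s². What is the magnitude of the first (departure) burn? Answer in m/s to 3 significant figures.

Δv₁ = 2460 m/s

Transfer-ellipse semi-major axis a_t = (r₁ + r₂)/2 = (7050 + 51700)/2 = 29375 km.
Circular speed at r = 7050 km: v_c = √(μ/r) = 7.519 km/s.
Vis-viva on the transfer ellipse at r = 7050 km gives v_t = √[μ(2/r − 1/a_t)] = 9.975 km/s.
Δv₁ = |v_t − v_c| = |9.975 − 7.519| = 2.456 km/s.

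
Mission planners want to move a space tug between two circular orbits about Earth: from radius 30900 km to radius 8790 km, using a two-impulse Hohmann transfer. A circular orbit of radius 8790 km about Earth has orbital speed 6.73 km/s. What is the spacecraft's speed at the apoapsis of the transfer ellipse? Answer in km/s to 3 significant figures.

From the circular-orbit relation v² = μ/r at r = 8790 km: μ = v²r = (6.73)² × 8790 = 3.98125×10^5 km³/s².
The Hohmann ellipse has a_t = (r₁ + r₂)/2 = 19845 km.
At apoapsis, r = 30900 km.
From the vis-viva equation, v = √[μ(2/r − 1/a_t)] = 2.389 km/s.

v = 2.39 km/s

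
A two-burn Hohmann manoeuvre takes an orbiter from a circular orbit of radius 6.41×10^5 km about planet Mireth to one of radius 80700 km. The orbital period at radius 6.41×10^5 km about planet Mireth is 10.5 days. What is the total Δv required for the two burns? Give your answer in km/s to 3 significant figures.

Δv = 6.50 km/s

From Kepler's third law T² = 4π²r³/μ at r = 6.41×10^5 km, T = 10.5 days = 10.5 × 86400 s = 9.072×10^5 s: μ = 4π²r³/T² = 1.26336×10^7 km³/s².
The Hohmann ellipse has a_t = (r₁ + r₂)/2 = 3.6085×10^5 km.
At r₁ the circular-orbit speed is v₁ = √(μ/r₁) = 4.4395 km/s.
On the transfer ellipse at r₁, v² = μ(2/r − 1/a) gives v_a = √[μ(2/r₁ − 1/a_t)] = 2.0995 km/s.
First burn Δv₁ = |v_a − v₁| = 2.340 km/s.
Circular speed at r₂: v₂ = √(μ/r₂) = 12.512 km/s.
Transfer-orbit speed at r₂: v_p = √[μ(2/r₂ − 1/a_t)] = 16.676 km/s.
Second burn Δv₂ = |v₂ − v_p| = 4.164 km/s.
Total Δv = Δv₁ + Δv₂ = 6.504 km/s.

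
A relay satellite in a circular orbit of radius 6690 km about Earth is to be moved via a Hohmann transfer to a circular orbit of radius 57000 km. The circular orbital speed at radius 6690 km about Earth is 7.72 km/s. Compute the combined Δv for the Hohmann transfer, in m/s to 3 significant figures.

From the circular-orbit relation v² = μ/r at r = 6690 km: μ = v²r = (7.72)² × 6690 = 3.98713×10^5 km³/s².
Semi-major axis of the transfer orbit: a_t = (6690 + 57000)/2 = 31845 km.
At r₁ the circular-orbit speed is v₁ = √(μ/r₁) = 7.7200 km/s.
On the transfer ellipse at r₁, vis-viva equation gives v_p = √[μ(2/r₁ − 1/a_t)] = 10.328 km/s.
First burn Δv₁ = |v_p − v₁| = 2.608 km/s.
At r₂, v₂ = √(μ/r₂) = 2.645 km/s.
Transfer-orbit speed at r₂: v_a = √[μ(2/r₂ − 1/a_t)] = 1.212 km/s.
Second burn Δv₂ = |v₂ − v_a| = 1.433 km/s.
Total Δv = Δv₁ + Δv₂ = 4.041 km/s.

Δv = 4040 m/s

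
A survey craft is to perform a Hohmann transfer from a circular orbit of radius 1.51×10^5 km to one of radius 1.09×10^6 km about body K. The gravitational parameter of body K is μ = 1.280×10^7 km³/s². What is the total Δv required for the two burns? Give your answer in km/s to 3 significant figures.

Δv = 4.73 km/s

Semi-major axis of the transfer orbit: a_t = (1.510×10^5 + 1.090×10^6)/2 = 6.205×10^5 km.
Circular speed at r₁: v₁ = √(μ/r₁) = √(1.280×10^7/1.510×10^5) = 9.2070 km/s.
Transfer-orbit speed at r₁ (v² = μ(2/r − 1/a)): v_p = √[μ(2/r₁ − 1/a_t)] = 12.203 km/s.
First burn Δv₁ = |v_p − v₁| = 2.996 km/s.
Circular speed at r₂: v₂ = √(μ/r₂) = 3.4268 km/s.
Transfer-orbit speed at r₂: v_a = √[μ(2/r₂ − 1/a_t)] = 1.6905 km/s.
Second burn Δv₂ = |v₂ − v_a| = 1.736 km/s.
Δv = Δv₁ + Δv₂ = 2.996 + 1.736 = 4.732 km/s.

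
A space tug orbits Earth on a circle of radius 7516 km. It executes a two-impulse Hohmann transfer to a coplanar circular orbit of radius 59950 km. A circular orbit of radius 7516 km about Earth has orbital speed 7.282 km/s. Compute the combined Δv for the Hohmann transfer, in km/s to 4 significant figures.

Δv = 3.787 km/s

From the circular-orbit relation v² = μ/r at r = 7516 km: μ = v²r = (7.282)² × 7516 = 3.98555×10^5 km³/s².
Transfer-ellipse semi-major axis a_t = (r₁ + r₂)/2 = (7516 + 59950)/2 = 33733 km.
Circular speed at r₁: v₁ = √(μ/r₁) = √(3.98555×10^5/7516) = 7.282 km/s.
Transfer-orbit speed at r₁ (v² = μ(2/r − 1/a)): v_p = √[μ(2/r₁ − 1/a_t)] = 9.708 km/s.
First burn Δv₁ = |v_p − v₁| = 2.426 km/s.
At r₂, v₂ = √(μ/r₂) = 2.578 km/s.
Transfer-orbit speed at r₂: v_a = √[μ(2/r₂ − 1/a_t)] = 1.217 km/s.
Second burn Δv₂ = |v₂ − v_a| = 1.361 km/s.
Δv = Δv₁ + Δv₂ = 2.426 + 1.361 = 3.787 km/s.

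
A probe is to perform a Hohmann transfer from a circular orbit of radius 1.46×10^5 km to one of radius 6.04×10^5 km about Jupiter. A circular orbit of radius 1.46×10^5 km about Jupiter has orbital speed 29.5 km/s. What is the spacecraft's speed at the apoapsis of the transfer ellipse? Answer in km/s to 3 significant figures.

v = 9.05 km/s

From the circular-orbit relation v² = μ/r at r = 1.46×10^5 km: μ = v²r = (29.5)² × 1.46×10^5 = 1.27056×10^8 km³/s².
Transfer-ellipse semi-major axis a_t = (r₁ + r₂)/2 = (1.460×10^5 + 6.040×10^5)/2 = 3.750×10^5 km.
At apoapsis, r = 6.040×10^5 km.
Vis-viva: v = √[μ(2/r − 1/a_t)] = √[1.27056×10^8 × (2/6.040×10^5 − 1/3.750×10^5)] = 9.050 km/s.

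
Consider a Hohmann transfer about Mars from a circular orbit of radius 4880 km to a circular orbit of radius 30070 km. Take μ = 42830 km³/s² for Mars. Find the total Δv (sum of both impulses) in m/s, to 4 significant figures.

Δv = 1486 m/s

Semi-major axis of the transfer orbit: a_t = (4880 + 30070)/2 = 17475 km.
At r₁ the circular-orbit speed is v₁ = √(μ/r₁) = 2.96254 km/s.
Transfer-orbit speed at r₁ (vis-viva): v_p = √[μ(2/r₁ − 1/a_t)] = 3.88617 km/s.
First burn Δv₁ = |v_p − v₁| = 0.9236 km/s.
At r₂, v₂ = √(μ/r₂) = 1.1935 km/s.
Transfer-orbit speed at r₂: v_a = √[μ(2/r₂ − 1/a_t)] = 0.63068 km/s.
Second burn Δv₂ = |v₂ − v_a| = 0.5628 km/s.
Total Δv = Δv₁ + Δv₂ = 1.486 km/s.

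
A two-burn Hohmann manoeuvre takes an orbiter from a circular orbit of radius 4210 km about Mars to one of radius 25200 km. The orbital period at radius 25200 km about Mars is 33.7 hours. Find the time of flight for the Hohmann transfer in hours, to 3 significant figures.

From Kepler's third law T² = 4π²r³/μ at r = 25200 km, T = 33.7 hours = 33.7 × 3600 s = 1.2132×10^5 s: μ = 4π²r³/T² = 42923.6 km³/s².
Transfer-ellipse semi-major axis a_t = (r₁ + r₂)/2 = (4210 + 25200)/2 = 14705 km.
By Kepler's third law the transfer-orbit period is T = 2π√(a_t³/μ), so t = T/2 = 27040 s.
Converting: 27040 s ÷ 3600 s/hour = 7.51 hours.

t = 7.51 hours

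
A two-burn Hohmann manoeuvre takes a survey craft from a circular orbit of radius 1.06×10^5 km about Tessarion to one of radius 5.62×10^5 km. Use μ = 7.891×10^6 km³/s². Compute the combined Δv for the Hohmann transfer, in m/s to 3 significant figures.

Δv = 4200 m/s

The Hohmann ellipse has a_t = (r₁ + r₂)/2 = 3.340×10^5 km.
Circular speed at r₁: v₁ = √(μ/r₁) = √(7.891×10^6/1.060×10^5) = 8.6281 km/s.
Transfer-orbit speed at r₁ (v² = μ(2/r − 1/a)): v_p = √[μ(2/r₁ − 1/a_t)] = 11.192 km/s.
First burn Δv₁ = |v_p − v₁| = 2.564 km/s.
Circular speed at r₂: v₂ = √(μ/r₂) = 3.747 km/s.
Transfer-orbit speed at r₂: v_a = √[μ(2/r₂ − 1/a_t)] = 2.111 km/s.
Second burn Δv₂ = |v₂ − v_a| = 1.636 km/s.
Δv = Δv₁ + Δv₂ = 2.564 + 1.636 = 4.200 km/s.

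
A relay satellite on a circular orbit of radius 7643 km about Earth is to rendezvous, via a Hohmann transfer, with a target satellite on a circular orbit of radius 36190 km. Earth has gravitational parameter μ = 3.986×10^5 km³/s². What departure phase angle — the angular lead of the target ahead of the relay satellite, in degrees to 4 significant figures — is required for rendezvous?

φ = 95.17°

Semi-major axis of the transfer orbit: a_t = (7643 + 36190)/2 = 21916.5 km.
The half-period of the transfer ellipse is t = π√(a_t³/μ) = 16145.0 s.
Target angular speed ω₂ = √(μ/r₂³) = 9.17035×10^-5 rad/s.
Angle swept by the target during transfer: ω₂·t = 1.4806 rad = 84.83°.
The relay satellite traverses 180° on the transfer ellipse, so the target must lead by 180° − 84.83° = 95.17°.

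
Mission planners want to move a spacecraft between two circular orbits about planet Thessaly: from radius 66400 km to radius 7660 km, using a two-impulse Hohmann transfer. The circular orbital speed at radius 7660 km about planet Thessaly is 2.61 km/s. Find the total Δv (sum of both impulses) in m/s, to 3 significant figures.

From the circular-orbit relation v² = μ/r at r = 7660 km: μ = v²r = (2.61)² × 7660 = 52180.7 km³/s².
Semi-major axis of the transfer orbit: a_t = (66400 + 7660)/2 = 37030 km.
At r₁ the circular-orbit speed is v₁ = √(μ/r₁) = 0.8865 km/s.
On the transfer ellipse at r₁, v² = μ(2/r − 1/a) gives v_a = √[μ(2/r₁ − 1/a_t)] = 0.4032 km/s.
First burn Δv₁ = |v_a − v₁| = 0.4833 km/s.
At r₂, v₂ = √(μ/r₂) = 2.610 km/s.
Transfer-orbit speed at r₂: v_p = √[μ(2/r₂ − 1/a_t)] = 3.495 km/s.
Second burn Δv₂ = |v₂ − v_p| = 0.8850 km/s.
Δv = Δv₁ + Δv₂ = 0.4833 + 0.8850 = 1.368 km/s.

Δv = 1370 m/s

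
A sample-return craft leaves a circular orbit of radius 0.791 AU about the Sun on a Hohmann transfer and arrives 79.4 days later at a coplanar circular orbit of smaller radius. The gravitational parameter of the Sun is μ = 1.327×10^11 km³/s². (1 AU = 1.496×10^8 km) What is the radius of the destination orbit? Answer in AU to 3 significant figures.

In km: r₁ = 0.791 × 1.496×10^8 = 1.183336×10^8 km.
Transfer time t = 79.4 days = 6.86016×10^6 s, and t = π√(a_t³/μ).
So a_t = (μ t²/π²)^(1/3) = (1.327×10^11 × (6.86016×10^6)² / π²)^(1/3) = 8.5851×10^7 km.
Since a_t = (r₁ + r₂)/2, r₂ = 2a_t − r₁ = 2×8.5851×10^7 − 1.183336×10^8 = 5.33684×10^7 km.
In AU: r₂ = 5.33684×10^7 / 1.496×10^8 = 0.357 AU.

r₂ = 0.357 AU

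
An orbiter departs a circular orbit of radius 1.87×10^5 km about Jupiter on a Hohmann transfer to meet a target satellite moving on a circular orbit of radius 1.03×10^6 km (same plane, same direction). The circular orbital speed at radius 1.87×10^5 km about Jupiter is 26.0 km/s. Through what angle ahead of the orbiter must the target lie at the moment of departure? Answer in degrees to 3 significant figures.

From the circular-orbit relation v² = μ/r at r = 1.87×10^5 km: μ = v²r = (26.0)² × 1.87×10^5 = 1.26412×10^8 km³/s².
Semi-major axis of the transfer orbit: a_t = (1.870×10^5 + 1.030×10^6)/2 = 6.085×10^5 km.
Transfer time t = π√(a_t³/μ) = 1.32631×10^5 s.
Target angular speed ω₂ = √(μ/r₂³) = 1.07557×10^-5 rad/s.
Angle swept by the target during transfer: ω₂·t = 1.4265 rad = 81.73°.
The orbiter traverses 180° on the transfer ellipse, so the target must lead by 180° − 81.73° = 98.3°.

φ = 98.3°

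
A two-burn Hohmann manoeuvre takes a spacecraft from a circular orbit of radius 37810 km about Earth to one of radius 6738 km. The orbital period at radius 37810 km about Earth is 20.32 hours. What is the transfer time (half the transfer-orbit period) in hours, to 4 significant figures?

From Kepler's third law T² = 4π²r³/μ at r = 37810 km, T = 20.32 hours = 20.32 × 3600 s = 73152 s: μ = 4π²r³/T² = 3.98774×10^5 km³/s².
Transfer-ellipse semi-major axis a_t = (r₁ + r₂)/2 = (37810 + 6738)/2 = 22274 km.
Half the transfer-orbit period gives t = π√(a_t³/μ) = 16540 s.
Converting: 16540 s ÷ 3600 s/hour = 4.594 hours.

t = 4.594 hours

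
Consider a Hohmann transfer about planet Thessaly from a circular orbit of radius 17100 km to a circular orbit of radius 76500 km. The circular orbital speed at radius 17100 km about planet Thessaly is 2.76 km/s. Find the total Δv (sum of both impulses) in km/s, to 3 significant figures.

Δv = 1.28 km/s

From the circular-orbit relation v² = μ/r at r = 17100 km: μ = v²r = (2.76)² × 17100 = 1.30261×10^5 km³/s².
Transfer-ellipse semi-major axis a_t = (r₁ + r₂)/2 = (17100 + 76500)/2 = 46800 km.
At r₁ the circular-orbit speed is v₁ = √(μ/r₁) = 2.7600 km/s.
On the transfer ellipse at r₁, v² = μ(2/r − 1/a) gives v_p = √[μ(2/r₁ − 1/a_t)] = 3.5287 km/s.
First burn Δv₁ = |v_p − v₁| = 0.7687 km/s.
At r₂, v₂ = √(μ/r₂) = 1.3049 km/s.
Transfer-orbit speed at r₂: v_a = √[μ(2/r₂ − 1/a_t)] = 0.78877 km/s.
Second burn Δv₂ = |v₂ − v_a| = 0.5161 km/s.
Δv = Δv₁ + Δv₂ = 0.7687 + 0.5161 = 1.285 km/s.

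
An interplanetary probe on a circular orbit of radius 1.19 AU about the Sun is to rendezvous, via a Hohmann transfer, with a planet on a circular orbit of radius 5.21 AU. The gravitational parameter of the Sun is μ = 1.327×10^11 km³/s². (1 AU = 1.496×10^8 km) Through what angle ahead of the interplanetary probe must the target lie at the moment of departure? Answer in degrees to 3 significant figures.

φ = 93.4°

In km: r₁ = 1.19 × 1.496×10^8 = 1.78024×10^8 km; r₂ = 5.21 × 1.496×10^8 = 7.79416×10^8 km.
Transfer-ellipse semi-major axis a_t = (r₁ + r₂)/2 = (1.78024×10^8 + 7.79416×10^8)/2 = 4.7872×10^8 km.
Transfer time t = π√(a_t³/μ) = 9.0331×10^7 s.
Target angular speed ω₂ = √(μ/r₂³) = 1.6741×10^-8 rad/s.
Angle swept by the target during transfer: ω₂·t = 1.5122 rad = 86.64°.
Arrival is 180° from departure on the ellipse, so φ = 180° − 86.64° = 93.4°.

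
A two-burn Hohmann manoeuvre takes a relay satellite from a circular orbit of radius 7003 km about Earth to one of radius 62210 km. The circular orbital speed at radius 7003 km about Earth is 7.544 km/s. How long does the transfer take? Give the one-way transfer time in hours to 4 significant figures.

t = 8.899 hours

From the circular-orbit relation v² = μ/r at r = 7003 km: μ = v²r = (7.544)² × 7003 = 3.98554×10^5 km³/s².
Semi-major axis of the transfer orbit: a_t = (7003 + 62210)/2 = 34606.5 km.
Half the transfer-orbit period gives t = π√(a_t³/μ) = 32036 s.
Converting: 32036 s ÷ 3600 s/hour = 8.899 hours.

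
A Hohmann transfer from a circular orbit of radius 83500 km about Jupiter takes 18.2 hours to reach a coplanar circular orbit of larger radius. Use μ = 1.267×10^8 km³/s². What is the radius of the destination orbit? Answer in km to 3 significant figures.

Transfer time t = 18.2 hours = 65520 s, and t = π√(a_t³/μ).
So a_t = (μ t²/π²)^(1/3) = (1.267×10^8 × (65520)² / π²)^(1/3) = 3.8055×10^5 km.
Since a_t = (r₁ + r₂)/2, r₂ = 2a_t − r₁ = 2×3.8055×10^5 − 83500 = 6.776×10^5 km.

r₂ = 6.78×10^5 km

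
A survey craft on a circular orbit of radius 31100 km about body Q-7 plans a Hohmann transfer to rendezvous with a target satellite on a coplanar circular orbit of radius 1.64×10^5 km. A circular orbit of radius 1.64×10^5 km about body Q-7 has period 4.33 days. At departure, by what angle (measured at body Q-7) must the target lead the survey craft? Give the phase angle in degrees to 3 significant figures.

From Kepler's third law T² = 4π²r³/μ at r = 1.64×10^5 km, T = 4.33 days = 4.33 × 86400 s = 3.74112×10^5 s: μ = 4π²r³/T² = 1.24419×10^6 km³/s².
Transfer-ellipse semi-major axis a_t = (r₁ + r₂)/2 = (31100 + 1.640×10^5)/2 = 97550 km.
The half-period of the transfer ellipse is t = π√(a_t³/μ) = 85812 s.
The target's mean motion on its circular orbit is ω₂ = √(μ/r₂³) = 1.6795×10^-5 rad/s.
Angle swept by the target during transfer: ω₂·t = 1.4412 rad = 82.57°.
Arrival is 180° from departure on the ellipse, so φ = 180° − 82.57° = 97.4°.

φ = 97.4°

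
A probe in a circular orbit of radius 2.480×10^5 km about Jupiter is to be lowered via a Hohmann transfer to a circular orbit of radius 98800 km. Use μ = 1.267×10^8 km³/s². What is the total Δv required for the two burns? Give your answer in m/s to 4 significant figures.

Δv = 12560 m/s

Transfer-ellipse semi-major axis a_t = (r₁ + r₂)/2 = (2.480×10^5 + 98800)/2 = 1.734×10^5 km.
Circular speed at r₁: v₁ = √(μ/r₁) = √(1.267×10^8/2.480×10^5) = 22.6028 km/s.
Transfer-orbit speed at r₁ (v² = μ(2/r − 1/a)): v_a = √[μ(2/r₁ − 1/a_t)] = 17.0615 km/s.
First burn Δv₁ = |v_a − v₁| = 5.541 km/s.
Circular speed at r₂: v₂ = √(μ/r₂) = 35.810 km/s.
Transfer-orbit speed at r₂: v_p = √[μ(2/r₂ − 1/a_t)] = 42.826 km/s.
Second burn Δv₂ = |v₂ − v_p| = 7.016 km/s.
Total Δv = Δv₁ + Δv₂ = 12.56 km/s.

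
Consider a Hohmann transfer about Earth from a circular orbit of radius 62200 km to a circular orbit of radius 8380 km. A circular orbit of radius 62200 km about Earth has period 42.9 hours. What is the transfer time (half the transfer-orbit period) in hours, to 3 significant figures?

t = 9.17 hours

From Kepler's third law T² = 4π²r³/μ at r = 62200 km, T = 42.9 hours = 42.9 × 3600 s = 1.5444×10^5 s: μ = 4π²r³/T² = 3.98301×10^5 km³/s².
Transfer-ellipse semi-major axis a_t = (r₁ + r₂)/2 = (62200 + 8380)/2 = 35290 km.
Half the transfer-orbit period gives t = π√(a_t³/μ) = 33000 s.
Converting: 33000 s ÷ 3600 s/hour = 9.17 hours.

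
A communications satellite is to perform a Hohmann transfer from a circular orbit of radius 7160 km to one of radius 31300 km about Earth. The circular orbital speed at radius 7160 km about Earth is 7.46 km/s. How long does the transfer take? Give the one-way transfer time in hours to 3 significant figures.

t = 3.69 hours

From the circular-orbit relation v² = μ/r at r = 7160 km: μ = v²r = (7.46)² × 7160 = 3.98465×10^5 km³/s².
The Hohmann ellipse has a_t = (r₁ + r₂)/2 = 19230 km.
By Kepler's third law the transfer-orbit period is T = 2π√(a_t³/μ), so t = T/2 = 13270 s.
Converting: 13270 s ÷ 3600 s/hour = 3.69 hours.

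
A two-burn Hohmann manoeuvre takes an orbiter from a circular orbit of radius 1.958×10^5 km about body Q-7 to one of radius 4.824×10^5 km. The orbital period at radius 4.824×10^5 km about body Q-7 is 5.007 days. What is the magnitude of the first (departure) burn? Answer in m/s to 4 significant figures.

From Kepler's third law T² = 4π²r³/μ at r = 4.824×10^5 km, T = 5.007 days = 5.007 × 86400 s = 4.326048×10^5 s: μ = 4π²r³/T² = 2.36809×10^7 km³/s².
The Hohmann ellipse has a_t = (r₁ + r₂)/2 = 3.391×10^5 km.
On the circular orbit at r = 1.958×10^5 km, v_c = √(μ/r) = 10.99748 km/s.
Vis-viva on the transfer ellipse at r = 1.958×10^5 km gives v_t = √[μ(2/r − 1/a_t)] = 13.11695 km/s.
Δv₁ = |v_t − v_c| = |13.11695 − 10.99748| = 2.119 km/s.

Δv₁ = 2119 m/s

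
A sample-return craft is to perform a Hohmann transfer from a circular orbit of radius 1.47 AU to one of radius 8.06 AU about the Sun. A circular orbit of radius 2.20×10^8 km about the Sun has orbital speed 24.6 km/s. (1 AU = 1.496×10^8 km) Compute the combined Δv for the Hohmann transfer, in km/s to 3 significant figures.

Δv = 12.1 km/s

From the circular-orbit relation v² = μ/r at r = 2.20×10^8 km: μ = v²r = (24.6)² × 2.20×10^8 = 1.33135×10^11 km³/s².
In km: r₁ = 1.47 × 1.496×10^8 = 2.19912×10^8 km; r₂ = 8.06 × 1.496×10^8 = 1.205776×10^9 km.
The Hohmann ellipse has a_t = (r₁ + r₂)/2 = 7.12844×10^8 km.
Circular speed at r₁: v₁ = √(μ/r₁) = √(1.33135×10^11/2.19912×10^8) = 24.605 km/s.
On the transfer ellipse at r₁, vis-viva equation gives v_p = √[μ(2/r₁ − 1/a_t)] = 32.001 km/s.
First burn Δv₁ = |v_p − v₁| = 7.396 km/s.
Circular speed at r₂: v₂ = √(μ/r₂) = 10.5078 km/s.
Transfer-orbit speed at r₂: v_a = √[μ(2/r₂ − 1/a_t)] = 5.83634 km/s.
Second burn Δv₂ = |v₂ − v_a| = 4.671 km/s.
Δv = Δv₁ + Δv₂ = 7.396 + 4.671 = 12.07 km/s.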